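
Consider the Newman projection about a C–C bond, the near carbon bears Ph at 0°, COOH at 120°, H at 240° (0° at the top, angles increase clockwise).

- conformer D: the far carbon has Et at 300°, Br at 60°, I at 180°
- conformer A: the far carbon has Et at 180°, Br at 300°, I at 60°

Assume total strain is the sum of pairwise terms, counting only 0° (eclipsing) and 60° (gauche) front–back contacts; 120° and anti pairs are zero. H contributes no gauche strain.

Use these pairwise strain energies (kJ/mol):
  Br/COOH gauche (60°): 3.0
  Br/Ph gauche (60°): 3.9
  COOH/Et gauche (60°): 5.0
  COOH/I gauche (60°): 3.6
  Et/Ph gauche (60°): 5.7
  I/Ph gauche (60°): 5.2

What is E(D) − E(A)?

D (staggered): Ph–Et gauche, Ph–Br gauche, COOH–Br gauche, COOH–I gauche; 5.7 + 3.9 + 3.0 + 3.6 = 16.2 kJ/mol.
A (staggered): Ph–Br gauche, Ph–I gauche, COOH–Et gauche, COOH–I gauche; 3.9 + 5.2 + 5.0 + 3.6 = 17.7 kJ/mol.
E(D) − E(A) = 16.2 − 17.7 = -1.5 kJ/mol.

-1.5 kJ/mol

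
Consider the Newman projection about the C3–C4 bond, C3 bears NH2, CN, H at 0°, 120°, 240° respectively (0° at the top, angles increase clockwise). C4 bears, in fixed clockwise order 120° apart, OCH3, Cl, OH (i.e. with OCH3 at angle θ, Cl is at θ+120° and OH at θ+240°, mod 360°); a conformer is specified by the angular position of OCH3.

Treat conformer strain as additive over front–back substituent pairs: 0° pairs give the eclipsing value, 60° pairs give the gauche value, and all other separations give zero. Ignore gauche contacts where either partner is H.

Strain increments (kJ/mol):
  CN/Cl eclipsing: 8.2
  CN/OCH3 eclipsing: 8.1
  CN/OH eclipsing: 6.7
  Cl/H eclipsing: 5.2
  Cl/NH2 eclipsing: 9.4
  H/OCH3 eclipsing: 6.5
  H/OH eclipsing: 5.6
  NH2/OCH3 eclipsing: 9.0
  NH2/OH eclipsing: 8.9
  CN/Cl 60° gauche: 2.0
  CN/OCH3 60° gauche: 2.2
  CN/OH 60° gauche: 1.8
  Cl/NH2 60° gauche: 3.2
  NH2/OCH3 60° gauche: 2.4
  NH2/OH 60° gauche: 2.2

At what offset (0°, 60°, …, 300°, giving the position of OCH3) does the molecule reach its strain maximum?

0°

OCH3 at 0° (eclipsed): NH2–OCH3 eclipsed, CN–Cl eclipsed, H–OH eclipsed; 9.0 + 8.2 + 5.6 = 22.8 kJ/mol.
OCH3 at 60° (staggered): NH2–OCH3 gauche, NH2–OH gauche, CN–OCH3 gauche, CN–Cl gauche; 2.4 + 2.2 + 2.2 + 2.0 = 8.8 kJ/mol.
OCH3 at 120° (eclipsed): NH2–OH eclipsed, CN–OCH3 eclipsed, H–Cl eclipsed; 8.9 + 8.1 + 5.2 = 22.2 kJ/mol.
OCH3 at 180° (staggered): NH2–Cl gauche, NH2–OH gauche, CN–OCH3 gauche, CN–OH gauche; 3.2 + 2.2 + 2.2 + 1.8 = 9.4 kJ/mol.
OCH3 at 240° (eclipsed): NH2–Cl eclipsed, CN–OH eclipsed, H–OCH3 eclipsed; 9.4 + 6.7 + 6.5 = 22.6 kJ/mol.
OCH3 at 300° (staggered): NH2–OCH3 gauche, NH2–Cl gauche, CN–Cl gauche, CN–OH gauche; 2.4 + 3.2 + 2.0 + 1.8 = 9.4 kJ/mol.
The maximum (22.8 kJ/mol) occurs with OCH3 at 0°.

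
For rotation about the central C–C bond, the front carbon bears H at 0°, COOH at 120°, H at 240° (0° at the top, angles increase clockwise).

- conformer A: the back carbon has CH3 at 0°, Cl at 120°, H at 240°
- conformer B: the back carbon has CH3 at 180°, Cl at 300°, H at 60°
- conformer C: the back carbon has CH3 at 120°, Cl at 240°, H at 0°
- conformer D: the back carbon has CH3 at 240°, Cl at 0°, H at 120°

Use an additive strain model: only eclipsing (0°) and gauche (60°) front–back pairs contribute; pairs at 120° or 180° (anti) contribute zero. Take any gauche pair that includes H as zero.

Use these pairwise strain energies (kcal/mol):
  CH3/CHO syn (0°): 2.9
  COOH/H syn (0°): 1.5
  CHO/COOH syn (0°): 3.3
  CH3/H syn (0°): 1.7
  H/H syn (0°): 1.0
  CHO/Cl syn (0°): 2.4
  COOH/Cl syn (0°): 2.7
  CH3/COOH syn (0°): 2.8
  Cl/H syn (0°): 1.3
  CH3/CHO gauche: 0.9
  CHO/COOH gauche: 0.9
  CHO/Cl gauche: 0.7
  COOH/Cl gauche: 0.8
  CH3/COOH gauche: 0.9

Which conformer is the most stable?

B

A is eclipsed. H at 0° is eclipsed with CH3 at 0° (1.7); COOH at 120° is eclipsed with Cl at 120° (2.7); H at 240° is eclipsed with H at 240° (1.0). Total 5.4 kcal/mol.
B is staggered. COOH at 120° is gauche with CH3 at 180° (0.9). Total 0.9 kcal/mol.
C is eclipsed. H at 0° is eclipsed with H at 0° (1.0); COOH at 120° is eclipsed with CH3 at 120° (2.8); H at 240° is eclipsed with Cl at 240° (1.3). Total 5.1 kcal/mol.
D is eclipsed. H at 0° is eclipsed with Cl at 0° (1.3); COOH at 120° is eclipsed with H at 120° (1.5); H at 240° is eclipsed with CH3 at 240° (1.7). Total 4.5 kcal/mol.
B has the lowest total (0.9 kcal/mol).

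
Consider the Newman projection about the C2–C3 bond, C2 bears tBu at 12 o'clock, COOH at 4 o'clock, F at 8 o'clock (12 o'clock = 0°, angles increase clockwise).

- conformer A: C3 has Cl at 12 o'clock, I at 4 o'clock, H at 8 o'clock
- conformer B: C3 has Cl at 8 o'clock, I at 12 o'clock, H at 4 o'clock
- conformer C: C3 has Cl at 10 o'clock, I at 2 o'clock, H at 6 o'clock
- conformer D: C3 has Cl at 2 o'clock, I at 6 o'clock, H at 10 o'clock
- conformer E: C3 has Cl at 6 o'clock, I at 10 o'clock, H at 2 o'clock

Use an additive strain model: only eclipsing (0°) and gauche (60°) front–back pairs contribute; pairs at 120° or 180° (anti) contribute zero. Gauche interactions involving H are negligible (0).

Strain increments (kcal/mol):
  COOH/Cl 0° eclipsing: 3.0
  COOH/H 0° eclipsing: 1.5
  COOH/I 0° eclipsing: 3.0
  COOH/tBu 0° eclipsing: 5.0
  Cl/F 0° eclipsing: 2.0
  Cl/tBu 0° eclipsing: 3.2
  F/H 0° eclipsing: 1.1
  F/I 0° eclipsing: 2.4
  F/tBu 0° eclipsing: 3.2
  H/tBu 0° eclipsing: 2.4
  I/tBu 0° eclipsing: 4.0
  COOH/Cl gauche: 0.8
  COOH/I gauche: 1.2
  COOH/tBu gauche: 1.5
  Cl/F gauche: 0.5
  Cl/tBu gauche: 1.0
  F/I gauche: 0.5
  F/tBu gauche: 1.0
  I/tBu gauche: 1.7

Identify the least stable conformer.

A (eclipsed): tBu–Cl eclipsed, COOH–I eclipsed, F–H eclipsed; 3.2 + 3.0 + 1.1 = 7.3 kcal/mol.
B (eclipsed): tBu–I eclipsed, COOH–H eclipsed, F–Cl eclipsed; 4.0 + 1.5 + 2.0 = 7.5 kcal/mol.
C (staggered): tBu–Cl gauche, tBu–I gauche, COOH–I gauche, F–Cl gauche; 1.0 + 1.7 + 1.2 + 0.5 = 4.4 kcal/mol.
D (staggered): tBu–Cl gauche, COOH–Cl gauche, COOH–I gauche, F–I gauche; 1.0 + 0.8 + 1.2 + 0.5 = 3.5 kcal/mol.
E (staggered): tBu–I gauche, COOH–Cl gauche, F–Cl gauche, F–I gauche; 1.7 + 0.8 + 0.5 + 0.5 = 3.5 kcal/mol.
B has the highest total (7.5 kcal/mol).

B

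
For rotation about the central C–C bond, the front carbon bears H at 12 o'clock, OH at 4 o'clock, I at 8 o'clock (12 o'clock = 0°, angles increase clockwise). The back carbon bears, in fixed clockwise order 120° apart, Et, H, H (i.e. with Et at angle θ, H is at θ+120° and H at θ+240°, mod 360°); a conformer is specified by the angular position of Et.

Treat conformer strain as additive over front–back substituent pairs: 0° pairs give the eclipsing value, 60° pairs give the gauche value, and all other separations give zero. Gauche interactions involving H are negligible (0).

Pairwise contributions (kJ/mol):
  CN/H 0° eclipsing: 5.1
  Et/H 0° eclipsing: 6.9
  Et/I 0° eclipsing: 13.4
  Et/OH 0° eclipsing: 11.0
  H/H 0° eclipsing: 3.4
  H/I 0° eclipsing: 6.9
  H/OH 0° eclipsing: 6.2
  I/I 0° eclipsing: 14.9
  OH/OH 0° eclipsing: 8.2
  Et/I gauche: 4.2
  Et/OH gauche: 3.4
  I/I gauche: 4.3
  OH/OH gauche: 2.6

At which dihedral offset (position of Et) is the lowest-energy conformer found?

Et at 0° (eclipsed): H–Et eclipsed, OH–H eclipsed, I–H eclipsed; 6.9 + 6.2 + 6.9 = 20.0 kJ/mol.
Et at 60° (staggered): OH–Et gauche; 3.4 = 3.4 kJ/mol.
Et at 120° (eclipsed): H–H eclipsed, OH–Et eclipsed, I–H eclipsed; 3.4 + 11.0 + 6.9 = 21.3 kJ/mol.
Et at 180° (staggered): OH–Et gauche, I–Et gauche; 3.4 + 4.2 = 7.6 kJ/mol.
Et at 240° (eclipsed): H–H eclipsed, OH–H eclipsed, I–Et eclipsed; 3.4 + 6.2 + 13.4 = 23.0 kJ/mol.
Et at 300° (staggered): I–Et gauche; 4.2 = 4.2 kJ/mol.
The minimum (3.4 kJ/mol) occurs with Et at 60°.

60°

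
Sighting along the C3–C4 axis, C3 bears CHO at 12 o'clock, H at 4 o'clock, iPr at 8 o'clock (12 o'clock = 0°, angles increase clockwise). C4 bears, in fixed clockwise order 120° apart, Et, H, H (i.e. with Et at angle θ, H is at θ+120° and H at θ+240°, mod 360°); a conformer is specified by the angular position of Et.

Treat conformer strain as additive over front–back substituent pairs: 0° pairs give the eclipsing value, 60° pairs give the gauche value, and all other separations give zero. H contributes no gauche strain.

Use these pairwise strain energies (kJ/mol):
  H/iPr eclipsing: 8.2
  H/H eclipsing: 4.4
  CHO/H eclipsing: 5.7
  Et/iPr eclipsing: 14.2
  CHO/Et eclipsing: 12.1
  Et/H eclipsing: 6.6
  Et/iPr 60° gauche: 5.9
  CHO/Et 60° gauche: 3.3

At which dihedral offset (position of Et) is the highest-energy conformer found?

0°

Et at 0° is eclipsed. CHO at 0° is eclipsed with Et at 0° (12.1); H at 120° is eclipsed with H at 120° (4.4); iPr at 240° is eclipsed with H at 240° (8.2). Total 24.7 kJ/mol.
Et at 60° is staggered. CHO at 0° is gauche with Et at 60° (3.3). Total 3.3 kJ/mol.
Et at 120° is eclipsed. CHO at 0° is eclipsed with H at 0° (5.7); H at 120° is eclipsed with Et at 120° (6.6); iPr at 240° is eclipsed with H at 240° (8.2). Total 20.5 kJ/mol.
Et at 180° is staggered. iPr at 240° is gauche with Et at 180° (5.9). Total 5.9 kJ/mol.
Et at 240° is eclipsed. CHO at 0° is eclipsed with H at 0° (5.7); H at 120° is eclipsed with H at 120° (4.4); iPr at 240° is eclipsed with Et at 240° (14.2). Total 24.3 kJ/mol.
Et at 300° is staggered. CHO at 0° is gauche with Et at 300° (3.3); iPr at 240° is gauche with Et at 300° (5.9). Total 9.2 kJ/mol.
The maximum (24.7 kJ/mol) occurs with Et at 0°.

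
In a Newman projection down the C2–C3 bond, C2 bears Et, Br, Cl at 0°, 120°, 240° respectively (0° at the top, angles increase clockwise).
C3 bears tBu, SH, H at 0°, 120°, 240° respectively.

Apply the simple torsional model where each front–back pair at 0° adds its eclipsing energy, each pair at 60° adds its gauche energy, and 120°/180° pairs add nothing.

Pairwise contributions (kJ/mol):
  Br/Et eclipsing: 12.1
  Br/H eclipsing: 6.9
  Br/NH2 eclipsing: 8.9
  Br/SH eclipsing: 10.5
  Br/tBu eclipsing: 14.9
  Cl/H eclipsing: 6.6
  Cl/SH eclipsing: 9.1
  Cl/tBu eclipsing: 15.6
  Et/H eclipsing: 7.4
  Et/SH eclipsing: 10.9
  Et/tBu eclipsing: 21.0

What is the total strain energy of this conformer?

This conformer (eclipsed): Et–tBu eclipsed, Br–SH eclipsed, Cl–H eclipsed; 21.0 + 10.5 + 6.6 = 38.1 kJ/mol.

38.1 kJ/mol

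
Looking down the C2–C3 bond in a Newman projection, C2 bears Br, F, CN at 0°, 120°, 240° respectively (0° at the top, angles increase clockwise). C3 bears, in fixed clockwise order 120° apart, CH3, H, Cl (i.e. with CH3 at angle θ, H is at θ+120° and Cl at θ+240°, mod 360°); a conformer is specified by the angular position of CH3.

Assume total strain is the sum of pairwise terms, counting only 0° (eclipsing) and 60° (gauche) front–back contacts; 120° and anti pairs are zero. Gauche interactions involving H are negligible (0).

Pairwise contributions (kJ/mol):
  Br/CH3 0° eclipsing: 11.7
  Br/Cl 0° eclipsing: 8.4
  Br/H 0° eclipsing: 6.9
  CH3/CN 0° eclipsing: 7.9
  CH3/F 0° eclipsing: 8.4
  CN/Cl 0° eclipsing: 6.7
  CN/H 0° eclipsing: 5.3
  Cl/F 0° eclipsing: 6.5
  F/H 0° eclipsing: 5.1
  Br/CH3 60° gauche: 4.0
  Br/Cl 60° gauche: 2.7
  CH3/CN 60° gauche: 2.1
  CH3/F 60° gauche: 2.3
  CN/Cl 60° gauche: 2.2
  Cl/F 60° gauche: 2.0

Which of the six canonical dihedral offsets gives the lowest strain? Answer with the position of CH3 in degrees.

180°

CH3 at 0° is eclipsed. Br at 0° is eclipsed with CH3 at 0° (11.7); F at 120° is eclipsed with H at 120° (5.1); CN at 240° is eclipsed with Cl at 240° (6.7). Total 23.5 kJ/mol.
CH3 at 60° is staggered. Br at 0° is gauche with CH3 at 60° (4.0); Br at 0° is gauche with Cl at 300° (2.7); F at 120° is gauche with CH3 at 60° (2.3); CN at 240° is gauche with Cl at 300° (2.2). Total 11.2 kJ/mol.
CH3 at 120° is eclipsed. Br at 0° is eclipsed with Cl at 0° (8.4); F at 120° is eclipsed with CH3 at 120° (8.4); CN at 240° is eclipsed with H at 240° (5.3). Total 22.1 kJ/mol.
CH3 at 180° is staggered. Br at 0° is gauche with Cl at 60° (2.7); F at 120° is gauche with CH3 at 180° (2.3); F at 120° is gauche with Cl at 60° (2.0); CN at 240° is gauche with CH3 at 180° (2.1). Total 9.1 kJ/mol.
CH3 at 240° is eclipsed. Br at 0° is eclipsed with H at 0° (6.9); F at 120° is eclipsed with Cl at 120° (6.5); CN at 240° is eclipsed with CH3 at 240° (7.9). Total 21.3 kJ/mol.
CH3 at 300° is staggered. Br at 0° is gauche with CH3 at 300° (4.0); F at 120° is gauche with Cl at 180° (2.0); CN at 240° is gauche with CH3 at 300° (2.1); CN at 240° is gauche with Cl at 180° (2.2). Total 10.3 kJ/mol.
The minimum (9.1 kJ/mol) occurs with CH3 at 180°.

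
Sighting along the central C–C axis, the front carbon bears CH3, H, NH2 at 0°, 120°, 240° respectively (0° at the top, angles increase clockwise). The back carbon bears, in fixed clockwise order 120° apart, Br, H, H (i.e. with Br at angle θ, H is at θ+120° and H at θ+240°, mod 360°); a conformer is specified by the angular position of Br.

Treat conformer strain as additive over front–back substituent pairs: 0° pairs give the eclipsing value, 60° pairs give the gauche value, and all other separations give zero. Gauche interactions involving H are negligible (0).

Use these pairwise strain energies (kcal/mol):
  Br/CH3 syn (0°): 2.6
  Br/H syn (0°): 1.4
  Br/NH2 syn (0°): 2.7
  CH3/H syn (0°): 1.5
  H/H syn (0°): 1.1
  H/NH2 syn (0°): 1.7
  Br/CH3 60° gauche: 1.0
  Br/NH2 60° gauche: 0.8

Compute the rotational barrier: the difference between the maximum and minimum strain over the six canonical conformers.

Br at 0° is eclipsed. CH3 at 0° is eclipsed with Br at 0° (2.6); H at 120° is eclipsed with H at 120° (1.1); NH2 at 240° is eclipsed with H at 240° (1.7). Total 5.4 kcal/mol.
Br at 60° is staggered. CH3 at 0° is gauche with Br at 60° (1.0). Total 1.0 kcal/mol.
Br at 120° is eclipsed. CH3 at 0° is eclipsed with H at 0° (1.5); H at 120° is eclipsed with Br at 120° (1.4); NH2 at 240° is eclipsed with H at 240° (1.7). Total 4.6 kcal/mol.
Br at 180° is staggered. NH2 at 240° is gauche with Br at 180° (0.8). Total 0.8 kcal/mol.
Br at 240° is eclipsed. CH3 at 0° is eclipsed with H at 0° (1.5); H at 120° is eclipsed with H at 120° (1.1); NH2 at 240° is eclipsed with Br at 240° (2.7). Total 5.3 kcal/mol.
Br at 300° is staggered. CH3 at 0° is gauche with Br at 300° (1.0); NH2 at 240° is gauche with Br at 300° (0.8). Total 1.8 kcal/mol.
Max at 0° (5.4 kcal/mol), min at 180° (0.8 kcal/mol); barrier = 4.6 kcal/mol.

4.6 kcal/mol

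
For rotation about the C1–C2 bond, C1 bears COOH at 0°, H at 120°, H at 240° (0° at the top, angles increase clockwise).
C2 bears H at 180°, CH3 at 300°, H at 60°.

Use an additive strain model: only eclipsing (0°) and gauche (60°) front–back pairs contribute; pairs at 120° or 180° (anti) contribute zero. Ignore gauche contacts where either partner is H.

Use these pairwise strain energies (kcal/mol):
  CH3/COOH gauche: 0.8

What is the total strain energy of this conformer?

This conformer (staggered): COOH–CH3 gauche; 0.8 = 0.8 kcal/mol.

0.8 kcal/mol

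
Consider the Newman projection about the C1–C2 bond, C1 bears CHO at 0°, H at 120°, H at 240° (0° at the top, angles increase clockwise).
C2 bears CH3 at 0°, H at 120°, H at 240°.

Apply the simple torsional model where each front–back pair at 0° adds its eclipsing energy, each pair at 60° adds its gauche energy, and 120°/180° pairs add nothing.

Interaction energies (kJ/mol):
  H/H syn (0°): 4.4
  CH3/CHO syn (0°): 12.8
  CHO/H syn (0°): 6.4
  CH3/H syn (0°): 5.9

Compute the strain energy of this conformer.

This conformer is eclipsed. CHO at 0° is eclipsed with CH3 at 0° (12.8); H at 120° is eclipsed with H at 120° (4.4); H at 240° is eclipsed with H at 240° (4.4). Total 21.6 kJ/mol.

21.6 kJ/mol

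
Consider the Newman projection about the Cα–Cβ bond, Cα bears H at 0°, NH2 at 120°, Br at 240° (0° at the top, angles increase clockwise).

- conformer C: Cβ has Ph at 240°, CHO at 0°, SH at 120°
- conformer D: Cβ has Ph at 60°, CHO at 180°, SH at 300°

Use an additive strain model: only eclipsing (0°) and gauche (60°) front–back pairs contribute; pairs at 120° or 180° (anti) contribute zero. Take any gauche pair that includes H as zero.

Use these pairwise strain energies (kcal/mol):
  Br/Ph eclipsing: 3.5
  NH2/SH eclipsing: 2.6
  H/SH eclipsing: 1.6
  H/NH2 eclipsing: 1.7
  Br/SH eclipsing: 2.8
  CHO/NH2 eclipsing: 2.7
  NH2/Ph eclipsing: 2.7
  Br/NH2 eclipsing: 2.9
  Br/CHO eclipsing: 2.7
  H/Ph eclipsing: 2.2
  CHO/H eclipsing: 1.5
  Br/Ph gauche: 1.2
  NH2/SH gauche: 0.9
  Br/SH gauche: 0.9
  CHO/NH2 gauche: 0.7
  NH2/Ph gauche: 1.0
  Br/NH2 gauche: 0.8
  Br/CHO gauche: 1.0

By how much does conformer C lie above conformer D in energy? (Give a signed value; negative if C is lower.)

C (eclipsed): H(0°)/CHO(0°) eclipsed 1.5; NH2(120°)/SH(120°) eclipsed 2.6; Br(240°)/Ph(240°) eclipsed 3.5 → 7.6 kcal/mol.
D (staggered): NH2(120°)/Ph(60°) gauche 1.0; NH2(120°)/CHO(180°) gauche 0.7; Br(240°)/CHO(180°) gauche 1.0; Br(240°)/SH(300°) gauche 0.9 → 3.6 kcal/mol.
E(C) − E(D) = 7.6 − 3.6 = +4.0 kcal/mol.

+4.0 kcal/mol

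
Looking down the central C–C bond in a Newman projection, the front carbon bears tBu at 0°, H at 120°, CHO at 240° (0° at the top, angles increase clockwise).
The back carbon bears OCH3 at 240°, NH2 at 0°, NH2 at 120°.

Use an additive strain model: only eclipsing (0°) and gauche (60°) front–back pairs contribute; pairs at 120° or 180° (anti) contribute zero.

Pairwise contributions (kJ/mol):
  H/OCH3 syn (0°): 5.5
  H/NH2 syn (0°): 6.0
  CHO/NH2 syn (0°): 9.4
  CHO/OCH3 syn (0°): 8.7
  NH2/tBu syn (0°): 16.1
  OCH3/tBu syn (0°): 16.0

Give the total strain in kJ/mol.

30.8 kJ/mol

This conformer (eclipsed): tBu(0°)/NH2(0°) eclipsed 16.1; H(120°)/NH2(120°) eclipsed 6.0; CHO(240°)/OCH3(240°) eclipsed 8.7 → 30.8 kJ/mol.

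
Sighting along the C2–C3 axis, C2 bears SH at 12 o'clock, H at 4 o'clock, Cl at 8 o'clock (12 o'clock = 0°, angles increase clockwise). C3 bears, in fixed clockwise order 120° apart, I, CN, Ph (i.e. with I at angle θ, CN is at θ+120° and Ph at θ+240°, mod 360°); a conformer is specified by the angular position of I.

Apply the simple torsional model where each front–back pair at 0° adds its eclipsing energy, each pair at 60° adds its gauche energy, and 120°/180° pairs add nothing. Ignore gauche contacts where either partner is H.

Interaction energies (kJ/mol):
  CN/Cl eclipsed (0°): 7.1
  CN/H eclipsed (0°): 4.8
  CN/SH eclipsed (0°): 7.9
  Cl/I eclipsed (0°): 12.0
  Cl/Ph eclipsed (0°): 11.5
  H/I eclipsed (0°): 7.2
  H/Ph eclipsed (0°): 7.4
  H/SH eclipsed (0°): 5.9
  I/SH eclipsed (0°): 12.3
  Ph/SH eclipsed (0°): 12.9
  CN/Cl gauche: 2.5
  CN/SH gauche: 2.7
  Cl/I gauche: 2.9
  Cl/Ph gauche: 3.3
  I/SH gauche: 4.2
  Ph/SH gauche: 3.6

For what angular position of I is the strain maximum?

I at 0° is eclipsed. SH at 0° is eclipsed with I at 0° (12.3); H at 120° is eclipsed with CN at 120° (4.8); Cl at 240° is eclipsed with Ph at 240° (11.5). Total 28.6 kJ/mol.
I at 60° is staggered. SH at 0° is gauche with I at 60° (4.2); SH at 0° is gauche with Ph at 300° (3.6); Cl at 240° is gauche with CN at 180° (2.5); Cl at 240° is gauche with Ph at 300° (3.3). Total 13.6 kJ/mol.
I at 120° is eclipsed. SH at 0° is eclipsed with Ph at 0° (12.9); H at 120° is eclipsed with I at 120° (7.2); Cl at 240° is eclipsed with CN at 240° (7.1). Total 27.2 kJ/mol.
I at 180° is staggered. SH at 0° is gauche with CN at 300° (2.7); SH at 0° is gauche with Ph at 60° (3.6); Cl at 240° is gauche with I at 180° (2.9); Cl at 240° is gauche with CN at 300° (2.5). Total 11.7 kJ/mol.
I at 240° is eclipsed. SH at 0° is eclipsed with CN at 0° (7.9); H at 120° is eclipsed with Ph at 120° (7.4); Cl at 240° is eclipsed with I at 240° (12.0). Total 27.3 kJ/mol.
I at 300° is staggered. SH at 0° is gauche with I at 300° (4.2); SH at 0° is gauche with CN at 60° (2.7); Cl at 240° is gauche with I at 300° (2.9); Cl at 240° is gauche with Ph at 180° (3.3). Total 13.1 kJ/mol.
The maximum (28.6 kJ/mol) occurs with I at 0°.

0°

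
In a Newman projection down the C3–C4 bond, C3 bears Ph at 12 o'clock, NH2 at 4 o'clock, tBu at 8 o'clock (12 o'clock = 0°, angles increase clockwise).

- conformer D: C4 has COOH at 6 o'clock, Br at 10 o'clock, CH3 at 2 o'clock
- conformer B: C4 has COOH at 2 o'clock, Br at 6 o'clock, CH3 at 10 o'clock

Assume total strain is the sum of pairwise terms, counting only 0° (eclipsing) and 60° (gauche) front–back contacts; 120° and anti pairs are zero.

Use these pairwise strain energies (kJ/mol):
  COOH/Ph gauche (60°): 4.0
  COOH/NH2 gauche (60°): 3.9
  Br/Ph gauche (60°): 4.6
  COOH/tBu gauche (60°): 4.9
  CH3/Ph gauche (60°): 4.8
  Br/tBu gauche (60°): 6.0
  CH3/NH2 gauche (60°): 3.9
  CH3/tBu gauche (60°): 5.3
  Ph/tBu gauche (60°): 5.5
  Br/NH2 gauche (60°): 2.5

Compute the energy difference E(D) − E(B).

+1.6 kJ/mol

D (staggered): Ph–Br gauche, Ph–CH3 gauche, NH2–COOH gauche, NH2–CH3 gauche, tBu–COOH gauche, tBu–Br gauche; 4.6 + 4.8 + 3.9 + 3.9 + 4.9 + 6.0 = 28.1 kJ/mol.
B (staggered): Ph–COOH gauche, Ph–CH3 gauche, NH2–COOH gauche, NH2–Br gauche, tBu–Br gauche, tBu–CH3 gauche; 4.0 + 4.8 + 3.9 + 2.5 + 6.0 + 5.3 = 26.5 kJ/mol.
E(D) − E(B) = 28.1 − 26.5 = +1.6 kJ/mol.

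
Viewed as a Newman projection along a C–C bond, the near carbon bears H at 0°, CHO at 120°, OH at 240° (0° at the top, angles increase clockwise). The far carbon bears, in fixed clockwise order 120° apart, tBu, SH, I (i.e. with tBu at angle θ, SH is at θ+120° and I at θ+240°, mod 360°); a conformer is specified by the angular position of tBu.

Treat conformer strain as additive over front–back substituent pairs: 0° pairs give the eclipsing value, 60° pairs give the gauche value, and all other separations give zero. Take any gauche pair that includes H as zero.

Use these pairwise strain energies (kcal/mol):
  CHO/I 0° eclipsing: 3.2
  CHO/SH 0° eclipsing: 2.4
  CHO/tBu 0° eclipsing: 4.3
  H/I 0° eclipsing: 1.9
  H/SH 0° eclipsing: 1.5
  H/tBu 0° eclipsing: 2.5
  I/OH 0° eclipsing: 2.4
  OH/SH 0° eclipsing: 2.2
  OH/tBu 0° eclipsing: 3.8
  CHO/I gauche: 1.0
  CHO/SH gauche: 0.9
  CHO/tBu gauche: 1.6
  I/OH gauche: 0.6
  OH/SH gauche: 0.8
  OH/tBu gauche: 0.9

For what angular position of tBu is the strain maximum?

tBu at 0° (eclipsed): H(0°)/tBu(0°) eclipsed 2.5; CHO(120°)/SH(120°) eclipsed 2.4; OH(240°)/I(240°) eclipsed 2.4 → 7.3 kcal/mol.
tBu at 60° (staggered): CHO(120°)/tBu(60°) gauche 1.6; CHO(120°)/SH(180°) gauche 0.9; OH(240°)/SH(180°) gauche 0.8; OH(240°)/I(300°) gauche 0.6 → 3.9 kcal/mol.
tBu at 120° (eclipsed): H(0°)/I(0°) eclipsed 1.9; CHO(120°)/tBu(120°) eclipsed 4.3; OH(240°)/SH(240°) eclipsed 2.2 → 8.4 kcal/mol.
tBu at 180° (staggered): CHO(120°)/tBu(180°) gauche 1.6; CHO(120°)/I(60°) gauche 1.0; OH(240°)/tBu(180°) gauche 0.9; OH(240°)/SH(300°) gauche 0.8 → 4.3 kcal/mol.
tBu at 240° (eclipsed): H(0°)/SH(0°) eclipsed 1.5; CHO(120°)/I(120°) eclipsed 3.2; OH(240°)/tBu(240°) eclipsed 3.8 → 8.5 kcal/mol.
tBu at 300° (staggered): CHO(120°)/SH(60°) gauche 0.9; CHO(120°)/I(180°) gauche 1.0; OH(240°)/tBu(300°) gauche 0.9; OH(240°)/I(180°) gauche 0.6 → 3.4 kcal/mol.
The maximum (8.5 kcal/mol) occurs with tBu at 240°.

240°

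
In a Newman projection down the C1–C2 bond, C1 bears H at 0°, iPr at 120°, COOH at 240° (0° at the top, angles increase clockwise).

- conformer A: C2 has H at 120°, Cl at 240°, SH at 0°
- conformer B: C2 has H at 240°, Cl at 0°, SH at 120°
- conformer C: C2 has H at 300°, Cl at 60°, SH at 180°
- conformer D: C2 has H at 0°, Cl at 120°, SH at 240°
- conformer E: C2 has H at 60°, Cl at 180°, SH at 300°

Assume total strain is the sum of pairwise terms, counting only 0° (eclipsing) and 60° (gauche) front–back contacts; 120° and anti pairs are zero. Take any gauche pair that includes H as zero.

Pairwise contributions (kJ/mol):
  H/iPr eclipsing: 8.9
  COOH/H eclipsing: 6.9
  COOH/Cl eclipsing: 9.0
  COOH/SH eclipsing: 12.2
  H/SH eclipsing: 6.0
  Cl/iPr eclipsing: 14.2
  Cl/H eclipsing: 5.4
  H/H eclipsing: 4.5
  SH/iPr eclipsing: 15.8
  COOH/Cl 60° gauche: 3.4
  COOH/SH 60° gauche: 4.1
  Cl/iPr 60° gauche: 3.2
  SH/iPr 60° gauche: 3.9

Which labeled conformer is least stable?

A is eclipsed. H at 0° is eclipsed with SH at 0° (6.0); iPr at 120° is eclipsed with H at 120° (8.9); COOH at 240° is eclipsed with Cl at 240° (9.0). Total 23.9 kJ/mol.
B is eclipsed. H at 0° is eclipsed with Cl at 0° (5.4); iPr at 120° is eclipsed with SH at 120° (15.8); COOH at 240° is eclipsed with H at 240° (6.9). Total 28.1 kJ/mol.
C is staggered. iPr at 120° is gauche with Cl at 60° (3.2); iPr at 120° is gauche with SH at 180° (3.9); COOH at 240° is gauche with SH at 180° (4.1). Total 11.2 kJ/mol.
D is eclipsed. H at 0° is eclipsed with H at 0° (4.5); iPr at 120° is eclipsed with Cl at 120° (14.2); COOH at 240° is eclipsed with SH at 240° (12.2). Total 30.9 kJ/mol.
E is staggered. iPr at 120° is gauche with Cl at 180° (3.2); COOH at 240° is gauche with Cl at 180° (3.4); COOH at 240° is gauche with SH at 300° (4.1). Total 10.7 kJ/mol.
D has the highest total (30.9 kJ/mol).

D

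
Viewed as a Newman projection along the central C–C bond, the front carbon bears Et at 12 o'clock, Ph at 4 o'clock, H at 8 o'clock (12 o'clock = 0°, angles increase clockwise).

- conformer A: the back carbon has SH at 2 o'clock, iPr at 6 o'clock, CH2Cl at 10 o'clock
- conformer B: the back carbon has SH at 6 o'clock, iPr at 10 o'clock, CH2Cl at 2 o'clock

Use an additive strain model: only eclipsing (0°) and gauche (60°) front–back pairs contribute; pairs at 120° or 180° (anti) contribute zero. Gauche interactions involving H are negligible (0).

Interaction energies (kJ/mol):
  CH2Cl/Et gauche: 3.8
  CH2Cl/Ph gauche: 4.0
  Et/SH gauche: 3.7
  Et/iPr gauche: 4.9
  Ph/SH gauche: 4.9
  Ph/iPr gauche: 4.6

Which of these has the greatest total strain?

A (staggered): Et–SH gauche, Et–CH2Cl gauche, Ph–SH gauche, Ph–iPr gauche; 3.7 + 3.8 + 4.9 + 4.6 = 17.0 kJ/mol.
B (staggered): Et–iPr gauche, Et–CH2Cl gauche, Ph–SH gauche, Ph–CH2Cl gauche; 4.9 + 3.8 + 4.9 + 4.0 = 17.6 kJ/mol.
B has the highest total (17.6 kJ/mol).

B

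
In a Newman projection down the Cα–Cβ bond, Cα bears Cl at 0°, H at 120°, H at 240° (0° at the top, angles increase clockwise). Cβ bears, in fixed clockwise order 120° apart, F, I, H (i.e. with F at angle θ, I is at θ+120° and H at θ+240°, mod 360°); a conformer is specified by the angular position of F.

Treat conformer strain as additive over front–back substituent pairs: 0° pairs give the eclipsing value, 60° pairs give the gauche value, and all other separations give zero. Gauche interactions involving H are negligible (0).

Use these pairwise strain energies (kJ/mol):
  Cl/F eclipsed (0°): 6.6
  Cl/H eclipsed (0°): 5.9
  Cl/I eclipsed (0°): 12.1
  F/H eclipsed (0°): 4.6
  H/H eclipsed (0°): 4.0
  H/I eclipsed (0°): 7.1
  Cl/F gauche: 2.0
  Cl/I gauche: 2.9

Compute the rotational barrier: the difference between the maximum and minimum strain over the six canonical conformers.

F at 0° (eclipsed): Cl(0°)/F(0°) eclipsed 6.6; H(120°)/I(120°) eclipsed 7.1; H(240°)/H(240°) eclipsed 4.0 → 17.7 kJ/mol.
F at 60° (staggered): Cl(0°)/F(60°) gauche 2.0 → 2.0 kJ/mol.
F at 120° (eclipsed): Cl(0°)/H(0°) eclipsed 5.9; H(120°)/F(120°) eclipsed 4.6; H(240°)/I(240°) eclipsed 7.1 → 17.6 kJ/mol.
F at 180° (staggered): Cl(0°)/I(300°) gauche 2.9 → 2.9 kJ/mol.
F at 240° (eclipsed): Cl(0°)/I(0°) eclipsed 12.1; H(120°)/H(120°) eclipsed 4.0; H(240°)/F(240°) eclipsed 4.6 → 20.7 kJ/mol.
F at 300° (staggered): Cl(0°)/F(300°) gauche 2.0; Cl(0°)/I(60°) gauche 2.9 → 4.9 kJ/mol.
Max at 240° (20.7 kJ/mol), min at 60° (2.0 kJ/mol); barrier = 18.7 kJ/mol.

18.7 kJ/mol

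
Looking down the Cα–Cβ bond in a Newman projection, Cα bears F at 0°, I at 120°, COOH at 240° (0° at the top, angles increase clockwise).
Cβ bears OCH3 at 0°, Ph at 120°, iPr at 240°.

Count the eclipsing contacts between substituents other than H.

Non-H eclipsing pairs: F(0°)/OCH3(0°); I(120°)/Ph(120°); COOH(240°)/iPr(240°) — 3 interactions.

3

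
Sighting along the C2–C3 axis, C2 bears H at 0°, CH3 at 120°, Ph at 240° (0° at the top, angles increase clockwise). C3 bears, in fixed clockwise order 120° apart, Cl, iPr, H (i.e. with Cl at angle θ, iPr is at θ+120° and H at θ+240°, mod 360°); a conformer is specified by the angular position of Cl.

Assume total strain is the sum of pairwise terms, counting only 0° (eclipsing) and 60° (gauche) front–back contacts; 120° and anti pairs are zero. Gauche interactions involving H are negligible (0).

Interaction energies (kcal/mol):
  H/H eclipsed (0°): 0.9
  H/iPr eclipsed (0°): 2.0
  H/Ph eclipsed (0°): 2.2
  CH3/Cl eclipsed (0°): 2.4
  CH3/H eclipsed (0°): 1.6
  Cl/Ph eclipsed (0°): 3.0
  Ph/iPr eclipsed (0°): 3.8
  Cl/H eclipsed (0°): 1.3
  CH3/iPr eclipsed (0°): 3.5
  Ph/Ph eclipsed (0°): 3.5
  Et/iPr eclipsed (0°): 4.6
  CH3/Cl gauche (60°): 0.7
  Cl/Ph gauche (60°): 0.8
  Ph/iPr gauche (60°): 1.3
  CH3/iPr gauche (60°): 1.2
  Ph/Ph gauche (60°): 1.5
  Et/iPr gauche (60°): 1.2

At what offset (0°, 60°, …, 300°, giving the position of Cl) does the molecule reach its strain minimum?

300°

Cl at 0° is eclipsed. H at 0° is eclipsed with Cl at 0° (1.3); CH3 at 120° is eclipsed with iPr at 120° (3.5); Ph at 240° is eclipsed with H at 240° (2.2). Total 7.0 kcal/mol.
Cl at 60° is staggered. CH3 at 120° is gauche with Cl at 60° (0.7); CH3 at 120° is gauche with iPr at 180° (1.2); Ph at 240° is gauche with iPr at 180° (1.3). Total 3.2 kcal/mol.
Cl at 120° is eclipsed. H at 0° is eclipsed with H at 0° (0.9); CH3 at 120° is eclipsed with Cl at 120° (2.4); Ph at 240° is eclipsed with iPr at 240° (3.8). Total 7.1 kcal/mol.
Cl at 180° is staggered. CH3 at 120° is gauche with Cl at 180° (0.7); Ph at 240° is gauche with Cl at 180° (0.8); Ph at 240° is gauche with iPr at 300° (1.3). Total 2.8 kcal/mol.
Cl at 240° is eclipsed. H at 0° is eclipsed with iPr at 0° (2.0); CH3 at 120° is eclipsed with H at 120° (1.6); Ph at 240° is eclipsed with Cl at 240° (3.0). Total 6.6 kcal/mol.
Cl at 300° is staggered. CH3 at 120° is gauche with iPr at 60° (1.2); Ph at 240° is gauche with Cl at 300° (0.8). Total 2.0 kcal/mol.
The minimum (2.0 kcal/mol) occurs with Cl at 300°.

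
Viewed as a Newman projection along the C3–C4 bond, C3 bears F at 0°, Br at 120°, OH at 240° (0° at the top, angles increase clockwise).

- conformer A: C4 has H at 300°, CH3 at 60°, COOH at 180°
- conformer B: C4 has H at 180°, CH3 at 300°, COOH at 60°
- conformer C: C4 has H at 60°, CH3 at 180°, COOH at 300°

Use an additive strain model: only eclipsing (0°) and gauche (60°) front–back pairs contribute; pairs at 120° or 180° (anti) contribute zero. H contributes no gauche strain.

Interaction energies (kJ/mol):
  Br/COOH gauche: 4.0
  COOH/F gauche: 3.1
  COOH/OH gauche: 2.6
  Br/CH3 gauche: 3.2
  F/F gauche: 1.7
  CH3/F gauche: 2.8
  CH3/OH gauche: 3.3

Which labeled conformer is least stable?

B

A is staggered. F at 0° is gauche with CH3 at 60° (2.8); Br at 120° is gauche with CH3 at 60° (3.2); Br at 120° is gauche with COOH at 180° (4.0); OH at 240° is gauche with COOH at 180° (2.6). Total 12.6 kJ/mol.
B is staggered. F at 0° is gauche with CH3 at 300° (2.8); F at 0° is gauche with COOH at 60° (3.1); Br at 120° is gauche with COOH at 60° (4.0); OH at 240° is gauche with CH3 at 300° (3.3). Total 13.2 kJ/mol.
C is staggered. F at 0° is gauche with COOH at 300° (3.1); Br at 120° is gauche with CH3 at 180° (3.2); OH at 240° is gauche with CH3 at 180° (3.3); OH at 240° is gauche with COOH at 300° (2.6). Total 12.2 kJ/mol.
B has the highest total (13.2 kJ/mol).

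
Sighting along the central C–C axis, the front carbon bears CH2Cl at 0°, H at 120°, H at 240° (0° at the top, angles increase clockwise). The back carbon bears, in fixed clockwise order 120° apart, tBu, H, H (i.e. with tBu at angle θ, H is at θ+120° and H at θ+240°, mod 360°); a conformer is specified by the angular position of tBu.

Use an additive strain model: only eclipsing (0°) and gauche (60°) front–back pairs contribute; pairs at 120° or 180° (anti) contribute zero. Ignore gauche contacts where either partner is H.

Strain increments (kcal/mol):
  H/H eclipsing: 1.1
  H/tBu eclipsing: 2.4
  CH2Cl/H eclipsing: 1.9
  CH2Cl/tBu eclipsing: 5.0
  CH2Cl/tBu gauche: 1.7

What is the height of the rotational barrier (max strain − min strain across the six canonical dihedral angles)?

tBu at 0° (eclipsed): CH2Cl(0°)/tBu(0°) eclipsed 5.0; H(120°)/H(120°) eclipsed 1.1; H(240°)/H(240°) eclipsed 1.1 → 7.2 kcal/mol.
tBu at 60° (staggered): CH2Cl(0°)/tBu(60°) gauche 1.7 → 1.7 kcal/mol.
tBu at 120° (eclipsed): CH2Cl(0°)/H(0°) eclipsed 1.9; H(120°)/tBu(120°) eclipsed 2.4; H(240°)/H(240°) eclipsed 1.1 → 5.4 kcal/mol.
tBu at 180° (staggered): no non-H gauche contacts → 0.0 kcal/mol.
tBu at 240° (eclipsed): CH2Cl(0°)/H(0°) eclipsed 1.9; H(120°)/H(120°) eclipsed 1.1; H(240°)/tBu(240°) eclipsed 2.4 → 5.4 kcal/mol.
tBu at 300° (staggered): CH2Cl(0°)/tBu(300°) gauche 1.7 → 1.7 kcal/mol.
Max at 0° (7.2 kcal/mol), min at 180° (0.0 kcal/mol); barrier = 7.2 kcal/mol.

7.2 kcal/mol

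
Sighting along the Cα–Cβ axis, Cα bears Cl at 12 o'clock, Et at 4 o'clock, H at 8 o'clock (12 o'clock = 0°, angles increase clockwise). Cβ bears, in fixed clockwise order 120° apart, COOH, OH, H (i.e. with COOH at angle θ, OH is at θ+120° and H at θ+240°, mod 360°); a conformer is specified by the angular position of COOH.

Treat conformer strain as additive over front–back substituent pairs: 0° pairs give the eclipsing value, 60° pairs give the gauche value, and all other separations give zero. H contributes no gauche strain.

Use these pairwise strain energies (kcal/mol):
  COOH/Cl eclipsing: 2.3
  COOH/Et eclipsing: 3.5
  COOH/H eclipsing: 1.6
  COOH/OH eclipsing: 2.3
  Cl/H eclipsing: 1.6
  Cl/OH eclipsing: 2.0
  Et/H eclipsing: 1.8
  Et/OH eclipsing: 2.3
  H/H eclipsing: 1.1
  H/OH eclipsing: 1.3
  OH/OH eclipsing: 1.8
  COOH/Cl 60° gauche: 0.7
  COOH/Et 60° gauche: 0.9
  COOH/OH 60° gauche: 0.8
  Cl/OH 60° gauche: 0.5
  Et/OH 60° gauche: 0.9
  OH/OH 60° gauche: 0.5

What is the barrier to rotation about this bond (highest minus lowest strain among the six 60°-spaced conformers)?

COOH at 0° is eclipsed. Cl at 0° is eclipsed with COOH at 0° (2.3); Et at 120° is eclipsed with OH at 120° (2.3); H at 240° is eclipsed with H at 240° (1.1). Total 5.7 kcal/mol.
COOH at 60° is staggered. Cl at 0° is gauche with COOH at 60° (0.7); Et at 120° is gauche with COOH at 60° (0.9); Et at 120° is gauche with OH at 180° (0.9). Total 2.5 kcal/mol.
COOH at 120° is eclipsed. Cl at 0° is eclipsed with H at 0° (1.6); Et at 120° is eclipsed with COOH at 120° (3.5); H at 240° is eclipsed with OH at 240° (1.3). Total 6.4 kcal/mol.
COOH at 180° is staggered. Cl at 0° is gauche with OH at 300° (0.5); Et at 120° is gauche with COOH at 180° (0.9). Total 1.4 kcal/mol.
COOH at 240° is eclipsed. Cl at 0° is eclipsed with OH at 0° (2.0); Et at 120° is eclipsed with H at 120° (1.8); H at 240° is eclipsed with COOH at 240° (1.6). Total 5.4 kcal/mol.
COOH at 300° is staggered. Cl at 0° is gauche with COOH at 300° (0.7); Cl at 0° is gauche with OH at 60° (0.5); Et at 120° is gauche with OH at 60° (0.9). Total 2.1 kcal/mol.
Max at 120° (6.4 kcal/mol), min at 180° (1.4 kcal/mol); barrier = 5.0 kcal/mol.

5.0 kcal/mol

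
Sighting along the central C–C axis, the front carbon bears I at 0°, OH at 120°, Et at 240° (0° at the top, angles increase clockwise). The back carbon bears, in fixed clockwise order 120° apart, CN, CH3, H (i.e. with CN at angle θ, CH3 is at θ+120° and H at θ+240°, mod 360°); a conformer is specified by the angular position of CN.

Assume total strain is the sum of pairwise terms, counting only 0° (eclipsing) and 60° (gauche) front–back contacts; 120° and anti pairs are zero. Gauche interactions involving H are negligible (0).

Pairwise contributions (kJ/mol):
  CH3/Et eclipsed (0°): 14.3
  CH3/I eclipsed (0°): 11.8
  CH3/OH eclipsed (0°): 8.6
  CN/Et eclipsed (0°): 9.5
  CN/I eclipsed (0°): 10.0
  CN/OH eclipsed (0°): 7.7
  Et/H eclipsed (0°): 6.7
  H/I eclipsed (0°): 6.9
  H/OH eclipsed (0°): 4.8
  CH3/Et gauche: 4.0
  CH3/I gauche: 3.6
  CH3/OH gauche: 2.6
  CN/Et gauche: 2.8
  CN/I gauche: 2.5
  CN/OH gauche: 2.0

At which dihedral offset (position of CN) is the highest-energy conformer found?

CN at 0° is eclipsed. I at 0° is eclipsed with CN at 0° (10.0); OH at 120° is eclipsed with CH3 at 120° (8.6); Et at 240° is eclipsed with H at 240° (6.7). Total 25.3 kJ/mol.
CN at 60° is staggered. I at 0° is gauche with CN at 60° (2.5); OH at 120° is gauche with CN at 60° (2.0); OH at 120° is gauche with CH3 at 180° (2.6); Et at 240° is gauche with CH3 at 180° (4.0). Total 11.1 kJ/mol.
CN at 120° is eclipsed. I at 0° is eclipsed with H at 0° (6.9); OH at 120° is eclipsed with CN at 120° (7.7); Et at 240° is eclipsed with CH3 at 240° (14.3). Total 28.9 kJ/mol.
CN at 180° is staggered. I at 0° is gauche with CH3 at 300° (3.6); OH at 120° is gauche with CN at 180° (2.0); Et at 240° is gauche with CN at 180° (2.8); Et at 240° is gauche with CH3 at 300° (4.0). Total 12.4 kJ/mol.
CN at 240° is eclipsed. I at 0° is eclipsed with CH3 at 0° (11.8); OH at 120° is eclipsed with H at 120° (4.8); Et at 240° is eclipsed with CN at 240° (9.5). Total 26.1 kJ/mol.
CN at 300° is staggered. I at 0° is gauche with CN at 300° (2.5); I at 0° is gauche with CH3 at 60° (3.6); OH at 120° is gauche with CH3 at 60° (2.6); Et at 240° is gauche with CN at 300° (2.8). Total 11.5 kJ/mol.
The maximum (28.9 kJ/mol) occurs with CN at 120°.

120°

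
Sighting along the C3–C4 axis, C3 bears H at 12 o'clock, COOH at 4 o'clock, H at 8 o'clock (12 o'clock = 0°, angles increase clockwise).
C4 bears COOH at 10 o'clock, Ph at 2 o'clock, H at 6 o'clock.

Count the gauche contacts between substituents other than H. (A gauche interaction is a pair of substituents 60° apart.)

1

Non-H gauche pairs: COOH(120°)/Ph(60°) — 1 interaction.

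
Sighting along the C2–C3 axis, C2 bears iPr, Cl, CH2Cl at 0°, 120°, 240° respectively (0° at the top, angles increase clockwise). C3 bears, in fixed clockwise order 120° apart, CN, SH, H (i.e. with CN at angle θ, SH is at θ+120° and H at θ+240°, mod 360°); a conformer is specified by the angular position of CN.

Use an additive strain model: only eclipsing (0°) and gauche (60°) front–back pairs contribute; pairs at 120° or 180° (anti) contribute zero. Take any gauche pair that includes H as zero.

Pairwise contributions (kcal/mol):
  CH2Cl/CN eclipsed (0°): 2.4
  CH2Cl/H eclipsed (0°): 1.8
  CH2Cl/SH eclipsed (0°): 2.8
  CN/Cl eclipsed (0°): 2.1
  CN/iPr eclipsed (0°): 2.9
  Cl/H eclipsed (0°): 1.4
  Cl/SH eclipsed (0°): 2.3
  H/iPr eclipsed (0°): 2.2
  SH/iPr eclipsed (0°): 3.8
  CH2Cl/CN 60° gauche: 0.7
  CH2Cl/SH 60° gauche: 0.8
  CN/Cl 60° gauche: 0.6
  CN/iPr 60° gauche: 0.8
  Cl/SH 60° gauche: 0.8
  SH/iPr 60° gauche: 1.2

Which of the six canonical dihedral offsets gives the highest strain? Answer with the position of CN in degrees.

CN at 0° is eclipsed. iPr at 0° is eclipsed with CN at 0° (2.9); Cl at 120° is eclipsed with SH at 120° (2.3); CH2Cl at 240° is eclipsed with H at 240° (1.8). Total 7.0 kcal/mol.
CN at 60° is staggered. iPr at 0° is gauche with CN at 60° (0.8); Cl at 120° is gauche with CN at 60° (0.6); Cl at 120° is gauche with SH at 180° (0.8); CH2Cl at 240° is gauche with SH at 180° (0.8). Total 3.0 kcal/mol.
CN at 120° is eclipsed. iPr at 0° is eclipsed with H at 0° (2.2); Cl at 120° is eclipsed with CN at 120° (2.1); CH2Cl at 240° is eclipsed with SH at 240° (2.8). Total 7.1 kcal/mol.
CN at 180° is staggered. iPr at 0° is gauche with SH at 300° (1.2); Cl at 120° is gauche with CN at 180° (0.6); CH2Cl at 240° is gauche with CN at 180° (0.7); CH2Cl at 240° is gauche with SH at 300° (0.8). Total 3.3 kcal/mol.
CN at 240° is eclipsed. iPr at 0° is eclipsed with SH at 0° (3.8); Cl at 120° is eclipsed with H at 120° (1.4); CH2Cl at 240° is eclipsed with CN at 240° (2.4). Total 7.6 kcal/mol.
CN at 300° is staggered. iPr at 0° is gauche with CN at 300° (0.8); iPr at 0° is gauche with SH at 60° (1.2); Cl at 120° is gauche with SH at 60° (0.8); CH2Cl at 240° is gauche with CN at 300° (0.7). Total 3.5 kcal/mol.
The maximum (7.6 kcal/mol) occurs with CN at 240°.

240°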